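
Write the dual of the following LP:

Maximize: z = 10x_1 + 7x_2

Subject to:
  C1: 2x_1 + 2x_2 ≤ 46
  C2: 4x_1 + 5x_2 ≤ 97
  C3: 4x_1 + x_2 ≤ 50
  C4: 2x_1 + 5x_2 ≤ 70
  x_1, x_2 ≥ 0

Primal max cᵀx s.t. Ax ≤ b, x ≥ 0  →  Dual min bᵀy s.t. Aᵀy ≥ c, y ≥ 0.

Minimize: z = 46y1 + 97y2 + 50y3 + 70y4

Subject to:
  2y1 + 4y2 + 4y3 + 2y4 ≥ 10
  2y1 + 5y2 + y3 + 5y4 ≥ 7
  y1, y2, y3, y4 ≥ 0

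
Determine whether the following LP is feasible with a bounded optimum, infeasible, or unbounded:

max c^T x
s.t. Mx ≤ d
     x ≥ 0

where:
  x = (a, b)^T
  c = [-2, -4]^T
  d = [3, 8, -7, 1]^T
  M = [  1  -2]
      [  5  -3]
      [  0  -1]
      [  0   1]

Infeasible (no feasible solution exists)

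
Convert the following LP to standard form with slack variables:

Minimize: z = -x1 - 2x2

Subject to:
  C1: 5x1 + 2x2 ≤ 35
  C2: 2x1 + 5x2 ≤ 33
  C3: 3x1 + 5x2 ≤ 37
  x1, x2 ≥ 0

min z = -x1 - 2x2

s.t.
  5x1 + 2x2 + s1 = 35
  2x1 + 5x2 + s2 = 33
  3x1 + 5x2 + s3 = 37
  x1, x2, s1, s2, s3 ≥ 0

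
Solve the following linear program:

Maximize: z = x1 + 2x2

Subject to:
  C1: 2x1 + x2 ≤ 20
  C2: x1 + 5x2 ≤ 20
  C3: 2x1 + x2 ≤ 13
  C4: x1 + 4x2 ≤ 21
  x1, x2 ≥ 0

Evaluate the objective at each vertex of the feasible region:
  z(0, 0) = 0
  z(6.5, 0) = 6.5
  z(5, 3) = 11  ←
  z(0, 4) = 8
The maximum is at x1 = 5, x2 = 3.

x1 = 5, x2 = 3, z = 11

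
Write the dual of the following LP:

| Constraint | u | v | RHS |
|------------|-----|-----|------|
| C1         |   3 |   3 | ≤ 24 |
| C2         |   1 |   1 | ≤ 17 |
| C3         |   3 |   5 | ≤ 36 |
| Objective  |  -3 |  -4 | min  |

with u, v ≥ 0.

Primal min cᵀx s.t. Ax ≤ b, x ≥ 0  →  Dual max −bᵀy s.t. Aᵀy ≥ −c, y ≥ 0.

Maximize: z = -24y1 - 17y2 - 36y3

Subject to:
  3y1 + y2 + 3y3 ≥ 3
  3y1 + y2 + 5y3 ≥ 4
  y1, y2, y3 ≥ 0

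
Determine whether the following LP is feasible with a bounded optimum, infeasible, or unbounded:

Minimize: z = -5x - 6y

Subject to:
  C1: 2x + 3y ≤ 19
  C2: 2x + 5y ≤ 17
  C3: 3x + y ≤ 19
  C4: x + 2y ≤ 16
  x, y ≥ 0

Feasible with a bounded optimal solution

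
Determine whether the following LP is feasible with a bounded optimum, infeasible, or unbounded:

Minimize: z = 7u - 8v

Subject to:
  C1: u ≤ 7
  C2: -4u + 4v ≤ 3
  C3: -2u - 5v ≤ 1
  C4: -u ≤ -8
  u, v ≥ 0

Infeasible (no feasible solution exists)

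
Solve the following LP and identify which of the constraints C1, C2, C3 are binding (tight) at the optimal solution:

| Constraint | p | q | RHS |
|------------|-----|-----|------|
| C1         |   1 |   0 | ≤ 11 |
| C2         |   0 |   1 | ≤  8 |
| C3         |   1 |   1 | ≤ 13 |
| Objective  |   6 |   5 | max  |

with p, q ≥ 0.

At p = 11, q = 2, compute slack b - a·x for each constraint:
  C1: 11 − 11 = 0  (binding)
  C2: 8 − 2 = 6  (slack)
  C3: 13 − 13 = 0  (binding)

Optimal: p = 11, q = 2
Binding: C1, C3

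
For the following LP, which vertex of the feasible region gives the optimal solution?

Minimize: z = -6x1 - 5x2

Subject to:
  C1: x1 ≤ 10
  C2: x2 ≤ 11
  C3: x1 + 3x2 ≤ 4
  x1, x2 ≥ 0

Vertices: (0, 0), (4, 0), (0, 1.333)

Evaluate the objective at each vertex of the feasible region:
  z(0, 0) = 0
  z(4, 0) = -24  ←
  z(0, 1.333) = -6.667
The minimum is at x1 = 4, x2 = 0.

(4, 0)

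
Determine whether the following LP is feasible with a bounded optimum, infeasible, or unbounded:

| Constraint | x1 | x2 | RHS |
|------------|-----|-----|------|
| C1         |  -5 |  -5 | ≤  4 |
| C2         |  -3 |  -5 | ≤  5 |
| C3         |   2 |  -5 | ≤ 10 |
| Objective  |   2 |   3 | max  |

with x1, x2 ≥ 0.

Unbounded (objective can increase without bound)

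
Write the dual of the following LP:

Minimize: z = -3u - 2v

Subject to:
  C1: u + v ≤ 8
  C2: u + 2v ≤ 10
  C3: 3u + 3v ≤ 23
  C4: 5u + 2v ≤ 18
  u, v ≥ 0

Primal min cᵀx s.t. Ax ≤ b, x ≥ 0  →  Dual max −bᵀy s.t. Aᵀy ≥ −c, y ≥ 0.

Maximize: z = -8y1 - 10y2 - 23y3 - 18y4

Subject to:
  y1 + y2 + 3y3 + 5y4 ≥ 3
  y1 + 2y2 + 3y3 + 2y4 ≥ 2
  y1, y2, y3, y4 ≥ 0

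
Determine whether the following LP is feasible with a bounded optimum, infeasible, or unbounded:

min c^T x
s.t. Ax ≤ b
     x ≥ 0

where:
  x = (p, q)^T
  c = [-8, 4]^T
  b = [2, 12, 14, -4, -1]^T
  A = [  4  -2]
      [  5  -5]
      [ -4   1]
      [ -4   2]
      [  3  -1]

Infeasible (no feasible solution exists)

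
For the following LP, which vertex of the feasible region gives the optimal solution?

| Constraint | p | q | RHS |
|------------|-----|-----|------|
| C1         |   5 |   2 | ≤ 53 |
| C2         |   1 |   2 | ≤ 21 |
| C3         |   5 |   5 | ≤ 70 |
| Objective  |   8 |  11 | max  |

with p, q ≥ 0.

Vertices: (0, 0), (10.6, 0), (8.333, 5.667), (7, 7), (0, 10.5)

Evaluate the objective at each vertex of the feasible region:
  z(0, 0) = 0
  z(10.6, 0) = 84.8
  z(8.333, 5.667) = 129
  z(7, 7) = 133  ←
  z(0, 10.5) = 115.5
The maximum is at p = 7, q = 7.

(7, 7)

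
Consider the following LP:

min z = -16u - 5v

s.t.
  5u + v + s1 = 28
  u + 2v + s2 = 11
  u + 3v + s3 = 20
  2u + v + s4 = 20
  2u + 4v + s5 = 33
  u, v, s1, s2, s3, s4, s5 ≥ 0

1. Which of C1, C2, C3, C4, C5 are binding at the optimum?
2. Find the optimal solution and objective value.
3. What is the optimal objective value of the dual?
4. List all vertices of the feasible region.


1. C1, C2
2. u = 5, v = 3, z = -95
3. -95
4. (0, 0), (5.6, 0), (5, 3), (0, 5.5)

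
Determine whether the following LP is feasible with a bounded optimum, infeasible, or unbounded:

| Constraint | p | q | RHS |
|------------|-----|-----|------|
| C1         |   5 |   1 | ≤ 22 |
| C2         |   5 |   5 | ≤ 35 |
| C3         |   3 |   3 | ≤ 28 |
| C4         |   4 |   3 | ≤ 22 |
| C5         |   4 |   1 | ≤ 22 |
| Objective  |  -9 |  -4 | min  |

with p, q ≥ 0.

Feasible with a bounded optimal solution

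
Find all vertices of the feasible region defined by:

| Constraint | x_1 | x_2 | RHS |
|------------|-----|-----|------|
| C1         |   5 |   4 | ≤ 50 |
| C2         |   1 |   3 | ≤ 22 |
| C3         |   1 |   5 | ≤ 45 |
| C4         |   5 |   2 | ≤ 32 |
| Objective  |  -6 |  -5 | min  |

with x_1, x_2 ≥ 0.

(0, 0), (6.4, 0), (4, 6), (0, 7.333)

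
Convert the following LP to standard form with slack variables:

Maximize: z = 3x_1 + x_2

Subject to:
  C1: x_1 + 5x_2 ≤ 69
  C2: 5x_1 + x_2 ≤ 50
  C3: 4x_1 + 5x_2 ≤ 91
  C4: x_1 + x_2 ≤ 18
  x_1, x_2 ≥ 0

max z = 3x_1 + x_2

s.t.
  x_1 + 5x_2 + s1 = 69
  5x_1 + x_2 + s2 = 50
  4x_1 + 5x_2 + s3 = 91
  x_1 + x_2 + s4 = 18
  x_1, x_2, s1, s2, s3, s4 ≥ 0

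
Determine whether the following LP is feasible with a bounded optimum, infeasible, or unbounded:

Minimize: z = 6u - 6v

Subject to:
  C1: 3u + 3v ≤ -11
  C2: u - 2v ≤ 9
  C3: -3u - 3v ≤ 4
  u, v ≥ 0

Infeasible (no feasible solution exists)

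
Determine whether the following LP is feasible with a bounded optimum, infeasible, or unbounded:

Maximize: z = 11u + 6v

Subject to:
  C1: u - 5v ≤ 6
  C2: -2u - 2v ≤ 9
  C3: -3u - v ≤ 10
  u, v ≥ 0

Unbounded (objective can increase without bound)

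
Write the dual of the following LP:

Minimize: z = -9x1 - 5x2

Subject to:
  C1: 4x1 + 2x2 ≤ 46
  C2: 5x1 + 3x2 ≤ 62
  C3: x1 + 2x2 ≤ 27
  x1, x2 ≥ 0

Primal min cᵀx s.t. Ax ≤ b, x ≥ 0  →  Dual max −bᵀy s.t. Aᵀy ≥ −c, y ≥ 0.

Maximize: z = -46y1 - 62y2 - 27y3

Subject to:
  4y1 + 5y2 + y3 ≥ 9
  2y1 + 3y2 + 2y3 ≥ 5
  y1, y2, y3 ≥ 0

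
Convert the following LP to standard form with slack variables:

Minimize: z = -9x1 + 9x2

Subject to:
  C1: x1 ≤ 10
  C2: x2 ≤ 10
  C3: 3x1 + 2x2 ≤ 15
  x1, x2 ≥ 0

min z = -9x1 + 9x2

s.t.
  x1 + s1 = 10
  x2 + s2 = 10
  3x1 + 2x2 + s3 = 15
  x1, x2, s1, s2, s3 ≥ 0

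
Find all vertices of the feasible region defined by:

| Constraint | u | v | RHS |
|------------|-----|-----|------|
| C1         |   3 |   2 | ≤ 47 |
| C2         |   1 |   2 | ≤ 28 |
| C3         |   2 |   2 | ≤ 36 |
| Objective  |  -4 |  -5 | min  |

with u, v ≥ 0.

(0, 0), (15.67, 0), (11, 7), (8, 10), (0, 14)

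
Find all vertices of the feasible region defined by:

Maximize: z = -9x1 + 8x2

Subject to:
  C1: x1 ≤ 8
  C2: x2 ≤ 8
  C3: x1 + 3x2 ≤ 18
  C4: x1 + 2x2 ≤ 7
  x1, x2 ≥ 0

(0, 0), (7, 0), (0, 3.5)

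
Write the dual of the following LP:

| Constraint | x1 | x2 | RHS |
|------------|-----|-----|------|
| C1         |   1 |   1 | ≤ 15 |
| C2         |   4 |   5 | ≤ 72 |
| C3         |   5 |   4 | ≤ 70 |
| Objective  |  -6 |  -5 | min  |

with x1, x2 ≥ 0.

Primal min cᵀx s.t. Ax ≤ b, x ≥ 0  →  Dual max −bᵀy s.t. Aᵀy ≥ −c, y ≥ 0.

Maximize: z = -15y1 - 72y2 - 70y3

Subject to:
  y1 + 4y2 + 5y3 ≥ 6
  y1 + 5y2 + 4y3 ≥ 5
  y1, y2, y3 ≥ 0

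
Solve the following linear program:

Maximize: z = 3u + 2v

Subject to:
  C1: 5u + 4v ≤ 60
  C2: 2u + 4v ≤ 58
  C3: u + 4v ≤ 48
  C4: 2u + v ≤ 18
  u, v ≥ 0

Evaluate the objective at each vertex of the feasible region:
  z(0, 0) = 0
  z(9, 0) = 27
  z(4, 10) = 32  ←
  z(3, 11.25) = 31.5
  z(0, 12) = 24
The maximum is at u = 4, v = 10.

u = 4, v = 10, z = 32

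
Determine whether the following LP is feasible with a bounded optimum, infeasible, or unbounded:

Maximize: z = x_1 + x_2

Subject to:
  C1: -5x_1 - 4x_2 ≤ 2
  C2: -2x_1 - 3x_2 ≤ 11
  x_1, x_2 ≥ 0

Unbounded (objective can increase without bound)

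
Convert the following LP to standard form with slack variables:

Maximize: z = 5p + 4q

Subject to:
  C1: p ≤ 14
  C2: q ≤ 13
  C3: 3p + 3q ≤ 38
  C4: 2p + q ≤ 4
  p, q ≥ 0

max z = 5p + 4q

s.t.
  p + s1 = 14
  q + s2 = 13
  3p + 3q + s3 = 38
  2p + q + s4 = 4
  p, q, s1, s2, s3, s4 ≥ 0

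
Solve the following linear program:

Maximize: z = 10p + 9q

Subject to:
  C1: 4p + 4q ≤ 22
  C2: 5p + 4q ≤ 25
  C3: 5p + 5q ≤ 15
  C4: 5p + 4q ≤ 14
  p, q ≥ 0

Evaluate the objective at each vertex of the feasible region:
  z(0, 0) = 0
  z(2.8, 0) = 28
  z(2, 1) = 29  ←
  z(0, 3) = 27
The maximum is at p = 2, q = 1.

p = 2, q = 1, z = 29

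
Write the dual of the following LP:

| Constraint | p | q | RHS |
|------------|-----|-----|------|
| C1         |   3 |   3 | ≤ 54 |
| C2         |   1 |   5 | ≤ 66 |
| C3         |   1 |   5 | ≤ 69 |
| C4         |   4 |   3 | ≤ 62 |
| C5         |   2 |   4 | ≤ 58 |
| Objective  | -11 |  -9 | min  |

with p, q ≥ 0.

Primal min cᵀx s.t. Ax ≤ b, x ≥ 0  →  Dual max −bᵀy s.t. Aᵀy ≥ −c, y ≥ 0.

Maximize: z = -54y1 - 66y2 - 69y3 - 62y4 - 58y5

Subject to:
  3y1 + y2 + y3 + 4y4 + 2y5 ≥ 11
  3y1 + 5y2 + 5y3 + 3y4 + 4y5 ≥ 9
  y1, y2, y3, y4, y5 ≥ 0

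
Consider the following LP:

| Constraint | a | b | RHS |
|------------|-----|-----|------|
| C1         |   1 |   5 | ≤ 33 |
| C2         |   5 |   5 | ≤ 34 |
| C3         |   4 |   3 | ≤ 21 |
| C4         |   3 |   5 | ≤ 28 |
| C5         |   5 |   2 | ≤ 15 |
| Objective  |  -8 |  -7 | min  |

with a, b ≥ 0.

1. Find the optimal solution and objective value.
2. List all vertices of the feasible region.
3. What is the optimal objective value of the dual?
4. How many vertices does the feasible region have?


1. a = 1, b = 5, z = -43
2. (0, 0), (3, 0), (1, 5), (0, 5.6)
3. -43
4. 4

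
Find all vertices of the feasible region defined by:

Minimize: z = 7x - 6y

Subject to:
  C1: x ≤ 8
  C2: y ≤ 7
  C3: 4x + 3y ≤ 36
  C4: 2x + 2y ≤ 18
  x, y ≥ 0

(0, 0), (8, 0), (8, 1), (2, 7), (0, 7)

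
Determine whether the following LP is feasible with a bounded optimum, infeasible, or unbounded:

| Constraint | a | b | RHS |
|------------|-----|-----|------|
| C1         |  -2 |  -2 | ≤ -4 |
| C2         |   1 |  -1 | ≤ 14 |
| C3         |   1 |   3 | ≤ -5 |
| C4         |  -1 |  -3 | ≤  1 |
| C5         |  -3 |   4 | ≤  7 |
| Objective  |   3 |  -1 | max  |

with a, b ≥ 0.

Infeasible (no feasible solution exists)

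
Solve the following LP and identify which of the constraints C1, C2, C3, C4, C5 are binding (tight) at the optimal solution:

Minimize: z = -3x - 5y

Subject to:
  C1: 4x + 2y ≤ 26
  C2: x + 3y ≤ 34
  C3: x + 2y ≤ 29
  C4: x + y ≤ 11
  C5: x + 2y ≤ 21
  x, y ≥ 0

At x = 1, y = 10, compute slack b - a·x for each constraint:
  C1: 26 − 24 = 2  (slack)
  C2: 34 − 31 = 3  (slack)
  C3: 29 − 21 = 8  (slack)
  C4: 11 − 11 = 0  (binding)
  C5: 21 − 21 = 0  (binding)

Optimal: x = 1, y = 10
Binding: C4, C5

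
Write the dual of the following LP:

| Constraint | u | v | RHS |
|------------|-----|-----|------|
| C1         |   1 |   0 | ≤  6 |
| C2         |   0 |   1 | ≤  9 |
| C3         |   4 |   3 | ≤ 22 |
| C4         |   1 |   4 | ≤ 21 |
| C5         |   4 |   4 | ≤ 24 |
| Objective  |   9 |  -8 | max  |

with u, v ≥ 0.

Primal max cᵀx s.t. Ax ≤ b, x ≥ 0  →  Dual min bᵀy s.t. Aᵀy ≥ c, y ≥ 0.

Minimize: z = 6y1 + 9y2 + 22y3 + 21y4 + 24y5

Subject to:
  y1 + 4y3 + y4 + 4y5 ≥ 9
  y2 + 3y3 + 4y4 + 4y5 ≥ -8
  y1, y2, y3, y4, y5 ≥ 0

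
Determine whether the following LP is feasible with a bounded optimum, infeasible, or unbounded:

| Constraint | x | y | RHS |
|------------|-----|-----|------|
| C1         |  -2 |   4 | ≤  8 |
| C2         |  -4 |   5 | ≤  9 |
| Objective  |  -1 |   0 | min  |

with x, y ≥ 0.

Unbounded (objective can decrease without bound)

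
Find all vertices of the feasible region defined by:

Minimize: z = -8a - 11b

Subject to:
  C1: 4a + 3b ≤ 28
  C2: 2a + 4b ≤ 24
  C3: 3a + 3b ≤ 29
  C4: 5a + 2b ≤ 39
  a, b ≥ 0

(0, 0), (7, 0), (4, 4), (0, 6)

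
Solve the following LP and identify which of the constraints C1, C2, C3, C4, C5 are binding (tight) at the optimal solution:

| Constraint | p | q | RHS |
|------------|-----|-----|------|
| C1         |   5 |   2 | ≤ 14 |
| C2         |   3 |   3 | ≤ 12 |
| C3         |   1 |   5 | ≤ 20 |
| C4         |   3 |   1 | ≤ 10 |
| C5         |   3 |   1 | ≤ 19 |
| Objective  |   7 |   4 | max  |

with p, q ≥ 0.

At p = 2, q = 2, compute slack b - a·x for each constraint:
  C1: 14 − 14 = 0  (binding)
  C2: 12 − 12 = 0  (binding)
  C3: 20 − 12 = 8  (slack)
  C4: 10 − 8 = 2  (slack)
  C5: 19 − 8 = 11  (slack)

Optimal: p = 2, q = 2
Binding: C1, C2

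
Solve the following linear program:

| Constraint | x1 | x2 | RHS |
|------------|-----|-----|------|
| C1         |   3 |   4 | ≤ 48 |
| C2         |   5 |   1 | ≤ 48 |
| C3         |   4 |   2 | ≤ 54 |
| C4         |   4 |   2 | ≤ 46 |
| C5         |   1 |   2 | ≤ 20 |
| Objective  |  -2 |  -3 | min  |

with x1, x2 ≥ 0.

Evaluate the objective at each vertex of the feasible region:
  z(0, 0) = 0
  z(9.6, 0) = -19.2
  z(8.471, 5.647) = -33.88
  z(8, 6) = -34  ←
  z(0, 10) = -30
The minimum is at x1 = 8, x2 = 6.

x1 = 8, x2 = 6, z = -34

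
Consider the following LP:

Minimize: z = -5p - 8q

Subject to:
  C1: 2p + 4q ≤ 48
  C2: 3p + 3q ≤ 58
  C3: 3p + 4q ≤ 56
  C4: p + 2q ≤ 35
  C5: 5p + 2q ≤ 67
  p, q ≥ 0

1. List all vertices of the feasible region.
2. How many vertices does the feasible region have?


1. (0, 0), (13.4, 0), (11.14, 5.643), (8, 8), (0, 12)
2. 5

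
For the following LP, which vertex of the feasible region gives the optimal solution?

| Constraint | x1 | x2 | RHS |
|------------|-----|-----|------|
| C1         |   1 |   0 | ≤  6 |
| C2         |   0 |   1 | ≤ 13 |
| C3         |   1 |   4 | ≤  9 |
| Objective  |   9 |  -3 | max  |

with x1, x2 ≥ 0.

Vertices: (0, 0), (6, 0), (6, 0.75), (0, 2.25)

Evaluate the objective at each vertex of the feasible region:
  z(0, 0) = 0
  z(6, 0) = 54  ←
  z(6, 0.75) = 51.75
  z(0, 2.25) = -6.75
The maximum is at x1 = 6, x2 = 0.

(6, 0)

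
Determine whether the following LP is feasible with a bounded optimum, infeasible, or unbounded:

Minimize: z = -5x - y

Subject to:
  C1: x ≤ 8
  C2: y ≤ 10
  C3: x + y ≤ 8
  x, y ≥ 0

Feasible with a bounded optimal solution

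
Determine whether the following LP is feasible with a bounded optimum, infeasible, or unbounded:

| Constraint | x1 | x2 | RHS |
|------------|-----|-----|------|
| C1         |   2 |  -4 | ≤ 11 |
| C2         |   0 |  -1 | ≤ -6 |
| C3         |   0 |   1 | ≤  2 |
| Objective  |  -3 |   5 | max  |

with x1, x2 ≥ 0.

Infeasible (no feasible solution exists)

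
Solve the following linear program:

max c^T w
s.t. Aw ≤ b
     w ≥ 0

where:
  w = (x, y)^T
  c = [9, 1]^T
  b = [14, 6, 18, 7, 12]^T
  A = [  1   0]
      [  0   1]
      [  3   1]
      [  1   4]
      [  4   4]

Evaluate the objective at each vertex of the feasible region:
  z(0, 0) = 0
  z(3, 0) = 27  ←
  z(1.667, 1.333) = 16.33
  z(0, 1.75) = 1.75
The maximum is at x = 3, y = 0.

x = 3, y = 0, z = 27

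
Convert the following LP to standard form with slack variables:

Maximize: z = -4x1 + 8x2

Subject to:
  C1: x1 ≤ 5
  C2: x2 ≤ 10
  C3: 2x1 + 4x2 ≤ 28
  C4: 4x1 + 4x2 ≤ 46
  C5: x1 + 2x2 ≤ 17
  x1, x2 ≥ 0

max z = -4x1 + 8x2

s.t.
  x1 + s1 = 5
  x2 + s2 = 10
  2x1 + 4x2 + s3 = 28
  4x1 + 4x2 + s4 = 46
  x1 + 2x2 + s5 = 17
  x1, x2, s1, s2, s3, s4, s5 ≥ 0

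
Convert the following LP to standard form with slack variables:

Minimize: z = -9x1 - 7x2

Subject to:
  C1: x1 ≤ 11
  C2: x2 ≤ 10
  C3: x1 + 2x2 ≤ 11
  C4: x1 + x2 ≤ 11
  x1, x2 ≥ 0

min z = -9x1 - 7x2

s.t.
  x1 + s1 = 11
  x2 + s2 = 10
  x1 + 2x2 + s3 = 11
  x1 + x2 + s4 = 11
  x1, x2, s1, s2, s3, s4 ≥ 0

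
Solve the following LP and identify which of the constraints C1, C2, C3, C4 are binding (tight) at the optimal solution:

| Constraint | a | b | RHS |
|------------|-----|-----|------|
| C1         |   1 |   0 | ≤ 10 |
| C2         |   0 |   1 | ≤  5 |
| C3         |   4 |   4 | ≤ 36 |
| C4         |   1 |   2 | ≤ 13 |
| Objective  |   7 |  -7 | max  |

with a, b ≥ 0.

At a = 9, b = 0, compute slack b - a·x for each constraint:
  C1: 10 − 9 = 1  (slack)
  C2: 5 − 0 = 5  (slack)
  C3: 36 − 36 = 0  (binding)
  C4: 13 − 9 = 4  (slack)

Optimal: a = 9, b = 0
Binding: C3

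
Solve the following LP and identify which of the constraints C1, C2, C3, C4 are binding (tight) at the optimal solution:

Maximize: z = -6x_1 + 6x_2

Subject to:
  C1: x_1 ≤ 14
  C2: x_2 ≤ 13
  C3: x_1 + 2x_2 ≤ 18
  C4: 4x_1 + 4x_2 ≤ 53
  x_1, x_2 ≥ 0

At x_1 = 0, x_2 = 9, compute slack b - a·x for each constraint:
  C1: 14 − 0 = 14  (slack)
  C2: 13 − 9 = 4  (slack)
  C3: 18 − 18 = 0  (binding)
  C4: 53 − 36 = 17  (slack)

Optimal: x_1 = 0, x_2 = 9
Binding: C3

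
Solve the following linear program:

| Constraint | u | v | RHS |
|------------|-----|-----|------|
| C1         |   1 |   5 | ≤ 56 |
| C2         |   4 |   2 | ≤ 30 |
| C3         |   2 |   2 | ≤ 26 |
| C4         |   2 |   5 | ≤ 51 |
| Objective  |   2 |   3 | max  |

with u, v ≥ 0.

Evaluate the objective at each vertex of the feasible region:
  z(0, 0) = 0
  z(7.5, 0) = 15
  z(3, 9) = 33  ←
  z(0, 10.2) = 30.6
The maximum is at u = 3, v = 9.

u = 3, v = 9, z = 33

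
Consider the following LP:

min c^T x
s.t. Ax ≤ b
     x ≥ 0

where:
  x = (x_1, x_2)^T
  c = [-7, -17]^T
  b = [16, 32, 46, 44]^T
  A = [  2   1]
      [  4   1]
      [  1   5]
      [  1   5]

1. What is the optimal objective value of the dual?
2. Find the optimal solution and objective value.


1. -164
2. x_1 = 4, x_2 = 8, z = -164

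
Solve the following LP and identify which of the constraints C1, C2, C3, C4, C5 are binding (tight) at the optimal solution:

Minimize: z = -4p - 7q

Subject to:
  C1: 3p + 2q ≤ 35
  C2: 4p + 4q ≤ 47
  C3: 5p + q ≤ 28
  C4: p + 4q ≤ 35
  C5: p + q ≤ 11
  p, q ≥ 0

At p = 3, q = 8, compute slack b - a·x for each constraint:
  C1: 35 − 25 = 10  (slack)
  C2: 47 − 44 = 3  (slack)
  C3: 28 − 23 = 5  (slack)
  C4: 35 − 35 = 0  (binding)
  C5: 11 − 11 = 0  (binding)

Optimal: p = 3, q = 8
Binding: C4, C5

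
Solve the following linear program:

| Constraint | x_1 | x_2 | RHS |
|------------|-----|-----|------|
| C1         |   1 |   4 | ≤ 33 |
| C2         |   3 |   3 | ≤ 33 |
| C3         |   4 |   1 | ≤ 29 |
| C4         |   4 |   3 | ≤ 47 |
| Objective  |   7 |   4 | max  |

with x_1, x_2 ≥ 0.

Evaluate the objective at each vertex of the feasible region:
  z(0, 0) = 0
  z(7.25, 0) = 50.75
  z(6, 5) = 62  ←
  z(3.667, 7.333) = 55
  z(0, 8.25) = 33
The maximum is at x_1 = 6, x_2 = 5.

x_1 = 6, x_2 = 5, z = 62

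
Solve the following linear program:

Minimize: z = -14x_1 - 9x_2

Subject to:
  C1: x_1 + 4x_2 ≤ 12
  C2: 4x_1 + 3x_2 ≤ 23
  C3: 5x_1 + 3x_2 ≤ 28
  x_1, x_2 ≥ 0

Evaluate the objective at each vertex of the feasible region:
  z(0, 0) = 0
  z(5.6, 0) = -78.4
  z(5, 1) = -79  ←
  z(4.308, 1.923) = -77.62
  z(0, 3) = -27
The minimum is at x_1 = 5, x_2 = 1.

x_1 = 5, x_2 = 1, z = -79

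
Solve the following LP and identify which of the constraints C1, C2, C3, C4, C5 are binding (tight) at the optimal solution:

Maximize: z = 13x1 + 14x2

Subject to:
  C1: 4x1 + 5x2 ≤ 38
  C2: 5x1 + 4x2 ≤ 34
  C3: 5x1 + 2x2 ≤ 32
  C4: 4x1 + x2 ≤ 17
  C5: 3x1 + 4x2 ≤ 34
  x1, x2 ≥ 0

At x1 = 2, x2 = 6, compute slack b - a·x for each constraint:
  C1: 38 − 38 = 0  (binding)
  C2: 34 − 34 = 0  (binding)
  C3: 32 − 22 = 10  (slack)
  C4: 17 − 14 = 3  (slack)
  C5: 34 − 30 = 4  (slack)

Optimal: x1 = 2, x2 = 6
Binding: C1, C2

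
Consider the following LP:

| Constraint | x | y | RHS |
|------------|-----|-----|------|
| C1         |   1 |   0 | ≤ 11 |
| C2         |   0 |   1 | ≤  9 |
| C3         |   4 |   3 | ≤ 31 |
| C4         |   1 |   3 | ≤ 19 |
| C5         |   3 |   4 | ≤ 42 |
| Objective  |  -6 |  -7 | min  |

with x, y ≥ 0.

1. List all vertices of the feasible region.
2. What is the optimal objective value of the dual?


1. (0, 0), (7.75, 0), (4, 5), (0, 6.333)
2. -59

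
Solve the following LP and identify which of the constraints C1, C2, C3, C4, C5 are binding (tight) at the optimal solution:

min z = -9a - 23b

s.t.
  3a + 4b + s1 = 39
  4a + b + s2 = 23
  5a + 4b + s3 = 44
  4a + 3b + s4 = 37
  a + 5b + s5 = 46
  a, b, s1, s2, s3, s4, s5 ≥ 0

At a = 1, b = 9, compute slack b - a·x for each constraint:
  C1: 39 − 39 = 0  (binding)
  C2: 23 − 13 = 10  (slack)
  C3: 44 − 41 = 3  (slack)
  C4: 37 − 31 = 6  (slack)
  C5: 46 − 46 = 0  (binding)

Optimal: a = 1, b = 9
Binding: C1, C5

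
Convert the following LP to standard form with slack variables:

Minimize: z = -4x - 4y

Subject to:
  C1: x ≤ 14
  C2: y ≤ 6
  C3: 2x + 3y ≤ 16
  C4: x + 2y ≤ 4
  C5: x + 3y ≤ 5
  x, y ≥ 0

min z = -4x - 4y

s.t.
  x + s1 = 14
  y + s2 = 6
  2x + 3y + s3 = 16
  x + 2y + s4 = 4
  x + 3y + s5 = 5
  x, y, s1, s2, s3, s4, s5 ≥ 0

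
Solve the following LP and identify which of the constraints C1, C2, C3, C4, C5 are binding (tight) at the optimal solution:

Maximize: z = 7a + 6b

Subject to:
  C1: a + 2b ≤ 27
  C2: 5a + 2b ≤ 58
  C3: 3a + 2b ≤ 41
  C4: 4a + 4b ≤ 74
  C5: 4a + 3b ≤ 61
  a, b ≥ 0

At a = 7, b = 10, compute slack b - a·x for each constraint:
  C1: 27 − 27 = 0  (binding)
  C2: 58 − 55 = 3  (slack)
  C3: 41 − 41 = 0  (binding)
  C4: 74 − 68 = 6  (slack)
  C5: 61 − 58 = 3  (slack)

Optimal: a = 7, b = 10
Binding: C1, C3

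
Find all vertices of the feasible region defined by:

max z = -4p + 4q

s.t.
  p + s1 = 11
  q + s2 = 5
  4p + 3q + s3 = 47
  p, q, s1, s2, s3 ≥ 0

(0, 0), (11, 0), (11, 1), (8, 5), (0, 5)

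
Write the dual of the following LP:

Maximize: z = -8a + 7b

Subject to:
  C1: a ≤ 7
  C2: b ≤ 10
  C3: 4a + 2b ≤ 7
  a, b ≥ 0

Primal max cᵀx s.t. Ax ≤ b, x ≥ 0  →  Dual min bᵀy s.t. Aᵀy ≥ c, y ≥ 0.

Minimize: z = 7y1 + 10y2 + 7y3

Subject to:
  y1 + 4y3 ≥ -8
  y2 + 2y3 ≥ 7
  y1, y2, y3 ≥ 0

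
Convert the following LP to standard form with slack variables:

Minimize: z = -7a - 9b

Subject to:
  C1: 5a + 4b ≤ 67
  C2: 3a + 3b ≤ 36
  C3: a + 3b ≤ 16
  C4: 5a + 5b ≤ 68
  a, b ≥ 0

min z = -7a - 9b

s.t.
  5a + 4b + s1 = 67
  3a + 3b + s2 = 36
  a + 3b + s3 = 16
  5a + 5b + s4 = 68
  a, b, s1, s2, s3, s4 ≥ 0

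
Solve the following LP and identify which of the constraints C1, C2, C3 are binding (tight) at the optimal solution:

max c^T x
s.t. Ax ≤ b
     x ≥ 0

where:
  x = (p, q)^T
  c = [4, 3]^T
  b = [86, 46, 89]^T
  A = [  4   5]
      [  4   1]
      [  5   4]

At p = 9, q = 10, compute slack b - a·x for each constraint:
  C1: 86 − 86 = 0  (binding)
  C2: 46 − 46 = 0  (binding)
  C3: 89 − 85 = 4  (slack)

Optimal: p = 9, q = 10
Binding: C1, C2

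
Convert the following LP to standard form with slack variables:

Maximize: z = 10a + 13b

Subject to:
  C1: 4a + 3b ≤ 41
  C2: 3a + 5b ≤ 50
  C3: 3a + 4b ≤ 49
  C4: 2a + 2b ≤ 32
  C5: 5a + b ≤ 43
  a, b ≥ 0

max z = 10a + 13b

s.t.
  4a + 3b + s1 = 41
  3a + 5b + s2 = 50
  3a + 4b + s3 = 49
  2a + 2b + s4 = 32
  5a + b + s5 = 43
  a, b, s1, s2, s3, s4, s5 ≥ 0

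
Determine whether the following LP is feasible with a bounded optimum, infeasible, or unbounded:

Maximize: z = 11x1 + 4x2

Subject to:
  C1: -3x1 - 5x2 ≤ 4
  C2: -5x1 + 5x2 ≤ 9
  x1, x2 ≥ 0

Unbounded (objective can increase without bound)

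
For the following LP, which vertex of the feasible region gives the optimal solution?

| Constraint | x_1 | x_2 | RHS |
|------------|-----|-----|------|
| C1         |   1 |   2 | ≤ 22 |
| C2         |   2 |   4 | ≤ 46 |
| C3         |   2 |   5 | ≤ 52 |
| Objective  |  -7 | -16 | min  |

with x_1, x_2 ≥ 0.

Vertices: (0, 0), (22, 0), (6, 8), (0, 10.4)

Evaluate the objective at each vertex of the feasible region:
  z(0, 0) = 0
  z(22, 0) = -154
  z(6, 8) = -170  ←
  z(0, 10.4) = -166.4
The minimum is at x_1 = 6, x_2 = 8.

(6, 8)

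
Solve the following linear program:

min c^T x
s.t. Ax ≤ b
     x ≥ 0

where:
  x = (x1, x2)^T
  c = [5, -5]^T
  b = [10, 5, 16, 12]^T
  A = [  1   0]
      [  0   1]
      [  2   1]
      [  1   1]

Evaluate the objective at each vertex of the feasible region:
  z(0, 0) = 0
  z(8, 0) = 40
  z(5.5, 5) = 2.5
  z(0, 5) = -25  ←
The minimum is at x1 = 0, x2 = 5.

x1 = 0, x2 = 5, z = -25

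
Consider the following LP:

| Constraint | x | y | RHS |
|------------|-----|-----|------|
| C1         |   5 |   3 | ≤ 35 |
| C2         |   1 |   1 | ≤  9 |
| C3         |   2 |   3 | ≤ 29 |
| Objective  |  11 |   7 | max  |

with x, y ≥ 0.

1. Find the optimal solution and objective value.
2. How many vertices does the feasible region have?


1. x = 4, y = 5, z = 79
2. 4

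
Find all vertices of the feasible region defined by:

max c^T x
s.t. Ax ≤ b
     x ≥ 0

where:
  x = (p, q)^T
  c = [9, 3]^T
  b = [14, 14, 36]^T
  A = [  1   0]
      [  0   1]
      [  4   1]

(0, 0), (9, 0), (5.5, 14), (0, 14)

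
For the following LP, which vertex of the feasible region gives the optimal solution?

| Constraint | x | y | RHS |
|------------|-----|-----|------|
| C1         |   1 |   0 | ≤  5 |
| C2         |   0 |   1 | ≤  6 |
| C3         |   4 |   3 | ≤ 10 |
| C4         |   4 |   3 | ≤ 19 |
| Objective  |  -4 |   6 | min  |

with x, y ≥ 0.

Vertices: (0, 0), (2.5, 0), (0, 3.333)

Evaluate the objective at each vertex of the feasible region:
  z(0, 0) = 0
  z(2.5, 0) = -10  ←
  z(0, 3.333) = 20
The minimum is at x = 2.5, y = 0.

(2.5, 0)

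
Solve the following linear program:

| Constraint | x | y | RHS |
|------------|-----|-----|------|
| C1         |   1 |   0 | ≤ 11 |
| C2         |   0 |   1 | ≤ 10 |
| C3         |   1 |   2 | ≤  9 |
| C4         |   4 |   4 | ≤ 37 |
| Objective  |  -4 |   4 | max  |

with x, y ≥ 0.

Evaluate the objective at each vertex of the feasible region:
  z(0, 0) = 0
  z(9, 0) = -36
  z(0, 4.5) = 18  ←
The maximum is at x = 0, y = 4.5.

x = 0, y = 4.5, z = 18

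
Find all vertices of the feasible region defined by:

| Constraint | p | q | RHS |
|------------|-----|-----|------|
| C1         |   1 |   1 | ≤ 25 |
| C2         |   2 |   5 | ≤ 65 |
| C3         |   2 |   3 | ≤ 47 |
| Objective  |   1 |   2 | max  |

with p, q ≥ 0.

(0, 0), (23.5, 0), (10, 9), (0, 13)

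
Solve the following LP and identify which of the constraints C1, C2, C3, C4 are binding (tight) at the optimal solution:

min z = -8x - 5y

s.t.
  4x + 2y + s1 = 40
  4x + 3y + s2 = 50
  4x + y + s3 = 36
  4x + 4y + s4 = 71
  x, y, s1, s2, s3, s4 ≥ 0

At x = 5, y = 10, compute slack b - a·x for each constraint:
  C1: 40 − 40 = 0  (binding)
  C2: 50 − 50 = 0  (binding)
  C3: 36 − 30 = 6  (slack)
  C4: 71 − 60 = 11  (slack)

Optimal: x = 5, y = 10
Binding: C1, C2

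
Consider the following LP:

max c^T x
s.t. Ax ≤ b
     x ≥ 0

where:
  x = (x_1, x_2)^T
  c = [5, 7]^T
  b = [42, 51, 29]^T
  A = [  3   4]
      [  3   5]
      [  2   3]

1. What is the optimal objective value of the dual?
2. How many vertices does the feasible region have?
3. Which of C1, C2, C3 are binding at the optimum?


1. 71
2. 4
3. C1, C3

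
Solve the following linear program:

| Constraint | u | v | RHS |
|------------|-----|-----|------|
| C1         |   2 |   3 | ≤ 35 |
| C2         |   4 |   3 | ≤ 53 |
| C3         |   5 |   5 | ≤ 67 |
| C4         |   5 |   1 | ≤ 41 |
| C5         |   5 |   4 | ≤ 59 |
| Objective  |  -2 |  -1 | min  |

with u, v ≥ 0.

Evaluate the objective at each vertex of the feasible region:
  z(0, 0) = 0
  z(8.2, 0) = -16.4
  z(7, 6) = -20  ←
  z(5.4, 8) = -18.8
  z(5.2, 8.2) = -18.6
  z(0, 11.67) = -11.67
The minimum is at u = 7, v = 6.

u = 7, v = 6, z = -20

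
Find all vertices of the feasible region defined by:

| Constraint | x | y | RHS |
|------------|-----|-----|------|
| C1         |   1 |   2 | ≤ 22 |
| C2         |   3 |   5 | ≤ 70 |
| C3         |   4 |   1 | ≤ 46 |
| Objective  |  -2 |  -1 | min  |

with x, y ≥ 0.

(0, 0), (11.5, 0), (10, 6), (0, 11)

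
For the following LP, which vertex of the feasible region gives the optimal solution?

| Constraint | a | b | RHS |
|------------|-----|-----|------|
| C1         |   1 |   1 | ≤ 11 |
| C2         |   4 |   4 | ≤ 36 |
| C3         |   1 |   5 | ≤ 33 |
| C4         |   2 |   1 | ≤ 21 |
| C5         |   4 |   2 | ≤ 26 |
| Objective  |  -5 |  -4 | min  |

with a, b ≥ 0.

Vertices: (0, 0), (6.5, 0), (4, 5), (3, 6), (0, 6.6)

Evaluate the objective at each vertex of the feasible region:
  z(0, 0) = 0
  z(6.5, 0) = -32.5
  z(4, 5) = -40  ←
  z(3, 6) = -39
  z(0, 6.6) = -26.4
The minimum is at a = 4, b = 5.

(4, 5)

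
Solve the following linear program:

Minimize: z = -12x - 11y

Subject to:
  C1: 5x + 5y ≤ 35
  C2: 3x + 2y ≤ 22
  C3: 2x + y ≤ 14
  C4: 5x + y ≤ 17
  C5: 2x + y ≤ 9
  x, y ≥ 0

Evaluate the objective at each vertex of the feasible region:
  z(0, 0) = 0
  z(3.4, 0) = -40.8
  z(2.667, 3.667) = -72.33
  z(2, 5) = -79  ←
  z(0, 7) = -77
The minimum is at x = 2, y = 5.

x = 2, y = 5, z = -79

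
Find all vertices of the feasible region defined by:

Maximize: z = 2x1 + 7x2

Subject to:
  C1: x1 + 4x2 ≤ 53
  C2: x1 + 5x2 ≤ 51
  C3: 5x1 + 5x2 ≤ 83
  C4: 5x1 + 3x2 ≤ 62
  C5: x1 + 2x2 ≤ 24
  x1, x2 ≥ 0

(0, 0), (12.4, 0), (7.429, 8.286), (6, 9), (0, 10.2)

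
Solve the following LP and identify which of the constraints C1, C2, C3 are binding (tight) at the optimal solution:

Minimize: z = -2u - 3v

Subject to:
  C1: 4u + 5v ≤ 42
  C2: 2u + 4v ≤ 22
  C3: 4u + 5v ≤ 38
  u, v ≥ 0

At u = 7, v = 2, compute slack b - a·x for each constraint:
  C1: 42 − 38 = 4  (slack)
  C2: 22 − 22 = 0  (binding)
  C3: 38 − 38 = 0  (binding)

Optimal: u = 7, v = 2
Binding: C2, C3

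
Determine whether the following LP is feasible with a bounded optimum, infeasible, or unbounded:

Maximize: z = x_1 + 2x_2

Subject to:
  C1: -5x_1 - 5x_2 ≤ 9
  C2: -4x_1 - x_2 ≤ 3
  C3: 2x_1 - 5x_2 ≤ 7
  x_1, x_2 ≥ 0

Unbounded (objective can increase without bound)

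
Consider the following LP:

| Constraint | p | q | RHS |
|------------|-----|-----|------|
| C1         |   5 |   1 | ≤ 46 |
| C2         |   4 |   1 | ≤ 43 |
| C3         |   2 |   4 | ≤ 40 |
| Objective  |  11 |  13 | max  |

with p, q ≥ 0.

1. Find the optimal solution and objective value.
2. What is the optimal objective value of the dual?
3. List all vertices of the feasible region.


1. p = 8, q = 6, z = 166
2. 166
3. (0, 0), (9.2, 0), (8, 6), (0, 10)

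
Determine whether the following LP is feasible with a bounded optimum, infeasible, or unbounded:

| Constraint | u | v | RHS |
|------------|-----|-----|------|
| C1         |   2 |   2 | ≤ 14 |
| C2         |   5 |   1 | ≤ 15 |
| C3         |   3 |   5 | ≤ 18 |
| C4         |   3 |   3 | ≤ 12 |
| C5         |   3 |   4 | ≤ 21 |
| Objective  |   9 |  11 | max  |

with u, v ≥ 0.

Feasible with a bounded optimal solution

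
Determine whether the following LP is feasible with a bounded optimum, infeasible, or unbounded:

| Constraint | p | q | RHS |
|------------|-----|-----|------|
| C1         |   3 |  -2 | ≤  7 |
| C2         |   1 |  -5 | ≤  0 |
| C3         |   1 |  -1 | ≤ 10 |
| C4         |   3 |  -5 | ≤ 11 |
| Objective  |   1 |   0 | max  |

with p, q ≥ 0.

Unbounded (objective can increase without bound)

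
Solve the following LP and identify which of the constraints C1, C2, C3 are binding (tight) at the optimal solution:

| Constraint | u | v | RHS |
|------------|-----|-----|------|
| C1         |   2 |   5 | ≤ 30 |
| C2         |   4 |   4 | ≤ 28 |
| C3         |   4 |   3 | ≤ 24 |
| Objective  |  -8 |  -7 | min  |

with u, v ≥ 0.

At u = 3, v = 4, compute slack b - a·x for each constraint:
  C1: 30 − 26 = 4  (slack)
  C2: 28 − 28 = 0  (binding)
  C3: 24 − 24 = 0  (binding)

Optimal: u = 3, v = 4
Binding: C2, C3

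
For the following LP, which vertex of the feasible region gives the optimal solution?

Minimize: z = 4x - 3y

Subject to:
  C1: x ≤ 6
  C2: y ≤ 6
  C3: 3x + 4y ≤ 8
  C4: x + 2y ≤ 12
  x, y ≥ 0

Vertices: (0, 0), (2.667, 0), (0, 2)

Evaluate the objective at each vertex of the feasible region:
  z(0, 0) = 0
  z(2.667, 0) = 10.67
  z(0, 2) = -6  ←
The minimum is at x = 0, y = 2.

(0, 2)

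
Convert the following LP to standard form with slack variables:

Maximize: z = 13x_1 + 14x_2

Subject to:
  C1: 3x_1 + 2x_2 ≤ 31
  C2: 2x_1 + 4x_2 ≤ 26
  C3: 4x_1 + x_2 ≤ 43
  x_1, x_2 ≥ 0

max z = 13x_1 + 14x_2

s.t.
  3x_1 + 2x_2 + s1 = 31
  2x_1 + 4x_2 + s2 = 26
  4x_1 + x_2 + s3 = 43
  x_1, x_2, s1, s2, s3 ≥ 0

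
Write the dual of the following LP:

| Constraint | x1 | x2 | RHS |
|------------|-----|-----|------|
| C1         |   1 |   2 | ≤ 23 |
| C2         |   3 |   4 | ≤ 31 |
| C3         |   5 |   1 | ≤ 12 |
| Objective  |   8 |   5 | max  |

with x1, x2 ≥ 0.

Primal max cᵀx s.t. Ax ≤ b, x ≥ 0  →  Dual min bᵀy s.t. Aᵀy ≥ c, y ≥ 0.

Minimize: z = 23y1 + 31y2 + 12y3

Subject to:
  y1 + 3y2 + 5y3 ≥ 8
  2y1 + 4y2 + y3 ≥ 5
  y1, y2, y3 ≥ 0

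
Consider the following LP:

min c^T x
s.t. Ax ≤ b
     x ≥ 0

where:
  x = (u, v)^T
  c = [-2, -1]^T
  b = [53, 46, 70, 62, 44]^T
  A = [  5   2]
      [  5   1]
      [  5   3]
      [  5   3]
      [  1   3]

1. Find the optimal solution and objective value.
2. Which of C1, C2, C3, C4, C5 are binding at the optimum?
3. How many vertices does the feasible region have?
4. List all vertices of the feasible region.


1. u = 7, v = 9, z = -23
2. C1, C4
3. 6
4. (0, 0), (9.2, 0), (7.8, 7), (7, 9), (4.5, 13.17), (0, 14.67)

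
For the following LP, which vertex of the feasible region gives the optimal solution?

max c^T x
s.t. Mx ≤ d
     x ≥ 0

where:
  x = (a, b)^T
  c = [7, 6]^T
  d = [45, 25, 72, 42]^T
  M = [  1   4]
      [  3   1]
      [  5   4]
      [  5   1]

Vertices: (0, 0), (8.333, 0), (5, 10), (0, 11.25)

Evaluate the objective at each vertex of the feasible region:
  z(0, 0) = 0
  z(8.333, 0) = 58.33
  z(5, 10) = 95  ←
  z(0, 11.25) = 67.5
The maximum is at a = 5, b = 10.

(5, 10)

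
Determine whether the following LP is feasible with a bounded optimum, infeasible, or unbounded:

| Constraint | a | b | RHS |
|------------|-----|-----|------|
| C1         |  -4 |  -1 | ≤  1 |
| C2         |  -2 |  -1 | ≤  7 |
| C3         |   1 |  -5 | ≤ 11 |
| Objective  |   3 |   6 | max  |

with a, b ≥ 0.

Unbounded (objective can increase without bound)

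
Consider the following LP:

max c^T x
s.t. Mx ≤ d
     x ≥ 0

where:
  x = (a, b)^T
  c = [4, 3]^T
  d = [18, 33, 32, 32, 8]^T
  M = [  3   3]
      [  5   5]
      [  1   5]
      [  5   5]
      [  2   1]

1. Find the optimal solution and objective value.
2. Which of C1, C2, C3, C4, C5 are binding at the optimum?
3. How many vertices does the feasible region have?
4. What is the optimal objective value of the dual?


1. a = 2, b = 4, z = 20
2. C1, C5
3. 4
4. 20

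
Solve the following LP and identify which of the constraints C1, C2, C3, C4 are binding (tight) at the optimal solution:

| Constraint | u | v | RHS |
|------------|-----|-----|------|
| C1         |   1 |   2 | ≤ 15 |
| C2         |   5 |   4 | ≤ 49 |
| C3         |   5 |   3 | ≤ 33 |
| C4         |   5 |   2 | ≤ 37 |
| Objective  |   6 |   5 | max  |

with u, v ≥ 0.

At u = 3, v = 6, compute slack b - a·x for each constraint:
  C1: 15 − 15 = 0  (binding)
  C2: 49 − 39 = 10  (slack)
  C3: 33 − 33 = 0  (binding)
  C4: 37 − 27 = 10  (slack)

Optimal: u = 3, v = 6
Binding: C1, C3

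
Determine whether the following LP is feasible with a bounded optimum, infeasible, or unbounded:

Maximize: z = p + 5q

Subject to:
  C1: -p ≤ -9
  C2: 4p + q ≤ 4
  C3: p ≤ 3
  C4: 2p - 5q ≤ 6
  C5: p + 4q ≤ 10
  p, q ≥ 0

Infeasible (no feasible solution exists)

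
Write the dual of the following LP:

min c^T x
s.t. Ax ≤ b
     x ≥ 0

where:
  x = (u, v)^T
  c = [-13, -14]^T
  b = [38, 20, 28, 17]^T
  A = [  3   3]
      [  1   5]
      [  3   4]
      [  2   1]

Primal min cᵀx s.t. Ax ≤ b, x ≥ 0  →  Dual max −bᵀy s.t. Aᵀy ≥ −c, y ≥ 0.

Maximize: z = -38y1 - 20y2 - 28y3 - 17y4

Subject to:
  3y1 + y2 + 3y3 + 2y4 ≥ 13
  3y1 + 5y2 + 4y3 + y4 ≥ 14
  y1, y2, y3, y4 ≥ 0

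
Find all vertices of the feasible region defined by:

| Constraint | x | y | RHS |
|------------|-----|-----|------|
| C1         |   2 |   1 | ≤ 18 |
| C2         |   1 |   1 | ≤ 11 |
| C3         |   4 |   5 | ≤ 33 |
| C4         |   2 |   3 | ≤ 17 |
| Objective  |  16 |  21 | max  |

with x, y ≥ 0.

(0, 0), (8.25, 0), (7, 1), (0, 5.667)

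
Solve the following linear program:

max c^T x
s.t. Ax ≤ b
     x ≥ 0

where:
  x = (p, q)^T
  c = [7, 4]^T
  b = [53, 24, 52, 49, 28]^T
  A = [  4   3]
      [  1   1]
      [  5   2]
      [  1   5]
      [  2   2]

Evaluate the objective at each vertex of the feasible region:
  z(0, 0) = 0
  z(10.4, 0) = 72.8
  z(8, 6) = 80  ←
  z(5.25, 8.75) = 71.75
  z(0, 9.8) = 39.2
The maximum is at p = 8, q = 6.

p = 8, q = 6, z = 80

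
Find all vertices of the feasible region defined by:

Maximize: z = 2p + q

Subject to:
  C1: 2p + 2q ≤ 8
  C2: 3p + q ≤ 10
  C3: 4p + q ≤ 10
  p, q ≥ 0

(0, 0), (2.5, 0), (2, 2), (0, 4)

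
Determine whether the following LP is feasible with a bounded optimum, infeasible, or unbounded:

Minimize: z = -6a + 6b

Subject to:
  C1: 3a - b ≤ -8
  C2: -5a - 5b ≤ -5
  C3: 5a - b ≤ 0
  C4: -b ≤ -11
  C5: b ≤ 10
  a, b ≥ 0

Infeasible (no feasible solution exists)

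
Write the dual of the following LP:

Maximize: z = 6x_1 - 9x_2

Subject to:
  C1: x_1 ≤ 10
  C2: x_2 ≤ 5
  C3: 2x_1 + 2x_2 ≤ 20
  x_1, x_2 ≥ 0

Primal max cᵀx s.t. Ax ≤ b, x ≥ 0  →  Dual min bᵀy s.t. Aᵀy ≥ c, y ≥ 0.

Minimize: z = 10y1 + 5y2 + 20y3

Subject to:
  y1 + 2y3 ≥ 6
  y2 + 2y3 ≥ -9
  y1, y2, y3 ≥ 0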